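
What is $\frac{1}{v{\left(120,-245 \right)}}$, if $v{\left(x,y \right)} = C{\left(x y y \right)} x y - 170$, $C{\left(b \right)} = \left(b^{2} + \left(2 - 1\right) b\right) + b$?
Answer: $- \frac{1}{1525366768136400170} \approx -6.5558 \cdot 10^{-19}$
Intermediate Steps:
$C{\left(b \right)} = b^{2} + 2 b$ ($C{\left(b \right)} = \left(b^{2} + 1 b\right) + b = \left(b^{2} + b\right) + b = \left(b + b^{2}\right) + b = b^{2} + 2 b$)
$v{\left(x,y \right)} = -170 + x^{2} y^{3} \left(2 + x y^{2}\right)$ ($v{\left(x,y \right)} = x y y \left(2 + x y y\right) x y - 170 = x y^{2} \left(2 + x y^{2}\right) x y - 170 = x^{2} y^{2} \left(2 + x y^{2}\right) y - 170 = x^{2} y^{3} \left(2 + x y^{2}\right) - 170 = -170 + x^{2} y^{3} \left(2 + x y^{2}\right)$)
$\frac{1}{v{\left(120,-245 \right)}} = \frac{1}{-170 + 120^{2} \left(-245\right)^{3} \left(2 + 120 \left(-245\right)^{2}\right)} = \frac{1}{-170 + 14400 \left(-14706125\right) \left(2 + 120 \cdot 60025\right)} = \frac{1}{-170 + 14400 \left(-14706125\right) \left(2 + 7203000\right)} = \frac{1}{-170 + 14400 \left(-14706125\right) 7203002} = \frac{1}{-170 - 1525366768136400000} = \frac{1}{-1525366768136400170} = - \frac{1}{1525366768136400170}$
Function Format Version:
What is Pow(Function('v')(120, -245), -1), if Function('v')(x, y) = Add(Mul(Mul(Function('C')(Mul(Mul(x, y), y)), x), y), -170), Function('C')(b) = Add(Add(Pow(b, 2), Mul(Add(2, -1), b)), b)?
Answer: Rational(-1, 1525366768136400170) ≈ -6.5558e-19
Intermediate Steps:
Function('C')(b) = Add(Pow(b, 2), Mul(2, b)) (Function('C')(b) = Add(Add(Pow(b, 2), Mul(1, b)), b) = Add(Add(Pow(b, 2), b), b) = Add(Add(b, Pow(b, 2)), b) = Add(Pow(b, 2), Mul(2, b)))
Function('v')(x, y) = Add(-170, Mul(Pow(x, 2), Pow(y, 3), Add(2, Mul(x, Pow(y, 2))))) (Function('v')(x, y) = Add(Mul(Mul(Mul(Mul(Mul(x, y), y), Add(2, Mul(Mul(x, y), y))), x), y), -170) = Add(Mul(Mul(Mul(Mul(x, Pow(y, 2)), Add(2, Mul(x, Pow(y, 2)))), x), y), -170) = Add(Mul(Mul(Mul(x, Pow(y, 2), Add(2, Mul(x, Pow(y, 2)))), x), y), -170) = Add(Mul(Mul(Pow(x, 2), Pow(y, 2), Add(2, Mul(x, Pow(y, 2)))), y), -170) = Add(Mul(Pow(x, 2), Pow(y, 3), Add(2, Mul(x, Pow(y, 2)))), -170) = Add(-170, Mul(Pow(x, 2), Pow(y, 3), Add(2, Mul(x, Pow(y, 2))))))
Pow(Function('v')(120, -245), -1) = Pow(Add(-170, Mul(Pow(120, 2), Pow(-245, 3), Add(2, Mul(120, Pow(-245, 2))))), -1) = Pow(Add(-170, Mul(14400, -14706125, Add(2, Mul(120, 60025)))), -1) = Pow(Add(-170, Mul(14400, -14706125, Add(2, 7203000))), -1) = Pow(Add(-170, Mul(14400, -14706125, 7203002)), -1) = Pow(Add(-170, -1525366768136400000), -1) = Pow(-1525366768136400170, -1) = Rational(-1, 1525366768136400170)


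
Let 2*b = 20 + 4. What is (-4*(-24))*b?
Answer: 1152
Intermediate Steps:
b = 12 (b = (20 + 4)/2 = (½)*24 = 12)
(-4*(-24))*b = -4*(-24)*12 = 96*12 = 1152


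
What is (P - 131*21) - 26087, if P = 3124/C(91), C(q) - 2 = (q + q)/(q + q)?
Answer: -83390/3 ≈ -27797.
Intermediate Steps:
C(q) = 3 (C(q) = 2 + (q + q)/(q + q) = 2 + (2*q)/((2*q)) = 2 + (2*q)*(1/(2*q)) = 2 + 1 = 3)
P = 3124/3 ≈ 1041.3
(P - 131*21) - 26087 = (3124/3 - 131*21) - 26087 = (3124/3 - 2751) - 26087 = -5129/3 - 26087 = -83390/3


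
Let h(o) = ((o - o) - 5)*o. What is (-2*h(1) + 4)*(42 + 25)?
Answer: 938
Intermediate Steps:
h(o) = -5*o (h(o) = (0 - 5)*o = -5*o)
(-2*h(1) + 4)*(42 + 25) = (-(-10) + 4)*(42 + 25) = (-2*(-5) + 4)*67 = (10 + 4)*67 = 14*67 = 938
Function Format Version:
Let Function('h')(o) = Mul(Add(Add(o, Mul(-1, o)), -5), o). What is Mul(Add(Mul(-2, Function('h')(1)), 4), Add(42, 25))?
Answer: 938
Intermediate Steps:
Function('h')(o) = Mul(-5, o) (Function('h')(o) = Mul(Add(0, -5), o) = Mul(-5, o))
Mul(Add(Mul(-2, Function('h')(1)), 4), Add(42, 25)) = Mul(Add(Mul(-2, Mul(-5, 1)), 4), Add(42, 25)) = Mul(Add(Mul(-2, -5), 4), 67) = Mul(Add(10, 4), 67) = Mul(14, 67) = 938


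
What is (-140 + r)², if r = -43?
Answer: 33489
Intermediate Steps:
(-140 + r)² = (-140 - 43)² = (-183)² = 33489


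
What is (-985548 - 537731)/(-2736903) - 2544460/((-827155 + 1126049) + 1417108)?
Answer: -2174995198411/2348265510903 ≈ -0.92621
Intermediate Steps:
(-985548 - 537731)/(-2736903) - 2544460/((-827155 + 1126049) + 1417108) = -1523279*(-1/2736903) - 2544460/(298894 + 1417108) = 1523279/2736903 - 2544460/1716002 = 1523279/2736903 - 2544460*1/1716002 = 1523279/2736903 - 1272230/858001 = -2174995198411/2348265510903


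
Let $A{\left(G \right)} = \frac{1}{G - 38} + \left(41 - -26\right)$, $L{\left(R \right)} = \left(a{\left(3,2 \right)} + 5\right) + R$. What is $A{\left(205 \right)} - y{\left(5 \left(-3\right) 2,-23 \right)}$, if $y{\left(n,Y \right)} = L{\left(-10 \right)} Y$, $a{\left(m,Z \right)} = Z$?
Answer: $- \frac{333}{167} \approx -1.994$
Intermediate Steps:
$L{\left(R \right)} = 7 + R$ ($L{\left(R \right)} = \left(2 + 5\right) + R = 7 + R$)
$A{\left(G \right)} = 67 + \frac{1}{-38 + G}$ ($A{\left(G \right)} = \frac{1}{-38 + G} + \left(41 + 26\right) = \frac{1}{-38 + G} + 67 = 67 + \frac{1}{-38 + G}$)
$y{\left(n,Y \right)} = - 3 Y$ ($y{\left(n,Y \right)} = \left(7 - 10\right) Y = - 3 Y$)
$A{\left(205 \right)} - y{\left(5 \left(-3\right) 2,-23 \right)} = \frac{-2545 + 67 \cdot 205}{-38 + 205} - \left(-3\right) \left(-23\right) = \frac{-2545 + 13735}{167} - 69 = \frac{1}{167} \cdot 11190 - 69 = \frac{11190}{167} - 69 = - \frac{333}{167}$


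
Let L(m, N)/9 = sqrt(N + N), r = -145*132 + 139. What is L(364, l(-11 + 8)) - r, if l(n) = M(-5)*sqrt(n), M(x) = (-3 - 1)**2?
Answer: 19001 + 36*3**(1/4)*(1 + I) ≈ 19048.0 + 47.379*I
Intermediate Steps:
M(x) = 16 (M(x) = (-4)**2 = 16)
r = -19001 (r = -19140 + 139 = -19001)
l(n) = 16*sqrt(n)
L(m, N) = 9*sqrt(2)*sqrt(N) (L(m, N) = 9*sqrt(N + N) = 9*sqrt(2*N) = 9*(sqrt(2)*sqrt(N)) = 9*sqrt(2)*sqrt(N))
L(364, l(-11 + 8)) - r = 9*sqrt(2)*sqrt(16*sqrt(-11 + 8)) - 1*(-19001) = 9*sqrt(2)*sqrt(16*sqrt(-3)) + 19001 = 9*sqrt(2)*sqrt(16*(I*sqrt(3))) + 19001 = 9*sqrt(2)*sqrt(16*I*sqrt(3)) + 19001 = 9*sqrt(2)*(4*3**(1/4)*sqrt(I)) + 19001 = 36*sqrt(2)*3**(1/4)*sqrt(I) + 19001 = 19001 + 36*sqrt(2)*3**(1/4)*sqrt(I)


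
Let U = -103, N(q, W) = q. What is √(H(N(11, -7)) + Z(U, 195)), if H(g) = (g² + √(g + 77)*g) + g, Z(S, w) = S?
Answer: √(29 + 22*√22) ≈ 11.497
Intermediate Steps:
H(g) = g + g² + g*√(77 + g) (H(g) = (g² + √(77 + g)*g) + g = (g² + g*√(77 + g)) + g = g + g² + g*√(77 + g))
√(H(N(11, -7)) + Z(U, 195)) = √(11*(1 + 11 + √(77 + 11)) - 103) = √(11*(1 + 11 + √88) - 103) = √(11*(1 + 11 + 2*√22) - 103) = √(11*(12 + 2*√22) - 103) = √((132 + 22*√22) - 103) = √(29 + 22*√22)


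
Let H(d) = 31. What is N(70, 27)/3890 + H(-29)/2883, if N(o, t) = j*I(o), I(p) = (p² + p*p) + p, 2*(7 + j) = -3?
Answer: -1559669/72354 ≈ -21.556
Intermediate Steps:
j = -17/2 (j = -7 + (½)*(-3) = -7 - 3/2 = -17/2 ≈ -8.5000)
I(p) = p + 2*p² (I(p) = (p² + p²) + p = 2*p² + p = p + 2*p²)
N(o, t) = -17*o*(1 + 2*o)/2
N(70, 27)/3890 + H(-29)/2883 = -17/2*70*(1 + 2*70)/3890 + 31/2883 = -17/2*70*(1 + 140)*(1/3890) + 31*(1/2883) = -17/2*70*141*(1/3890) + 1/93 = -83895*1/3890 + 1/93 = -16779/778 + 1/93 = -1559669/72354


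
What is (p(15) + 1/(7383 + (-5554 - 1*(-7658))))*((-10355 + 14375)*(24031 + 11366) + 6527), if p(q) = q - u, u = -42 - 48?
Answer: 141752610267512/9487 ≈ 1.4942e+10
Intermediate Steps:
u = -90
p(q) = 90 + q (p(q) = q - 1*(-90) = q + 90 = 90 + q)
(p(15) + 1/(7383 + (-5554 - 1*(-7658))))*((-10355 + 14375)*(24031 + 11366) + 6527) = ((90 + 15) + 1/(7383 + (-5554 - 1*(-7658))))*((-10355 + 14375)*(24031 + 11366) + 6527) = (105 + 1/(7383 + (-5554 + 7658)))*(4020*35397 + 6527) = (105 + 1/(7383 + 2104))*(142295940 + 6527) = (105 + 1/9487)*142302467 = (996136/9487)*142302467 = 141752610267512/9487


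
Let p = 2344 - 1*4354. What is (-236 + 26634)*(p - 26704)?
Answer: -757992172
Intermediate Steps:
p = -2010 (p = 2344 - 4354 = -2010)
(-236 + 26634)*(p - 26704) = (-236 + 26634)*(-2010 - 26704) = 26398*(-28714) = -757992172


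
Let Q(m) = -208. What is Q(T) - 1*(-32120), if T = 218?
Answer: 31912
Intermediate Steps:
Q(T) - 1*(-32120) = -208 - 1*(-32120) = -208 + 32120 = 31912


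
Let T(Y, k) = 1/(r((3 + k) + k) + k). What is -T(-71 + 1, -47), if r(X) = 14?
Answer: 1/33 ≈ 0.030303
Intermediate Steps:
T(Y, k) = 1/(14 + k)
-T(-71 + 1, -47) = -1/(14 - 47) = -1/(-33) = -1*(-1/33) = 1/33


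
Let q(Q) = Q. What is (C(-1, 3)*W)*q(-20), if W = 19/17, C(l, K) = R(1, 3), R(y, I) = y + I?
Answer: -1520/17 ≈ -89.412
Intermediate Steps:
R(y, I) = I + y
C(l, K) = 4 (C(l, K) = 3 + 1 = 4)
W = 19/17 (W = 19*(1/17) = 19/17 ≈ 1.1176)
(C(-1, 3)*W)*q(-20) = (4*(19/17))*(-20) = (76/17)*(-20) = -1520/17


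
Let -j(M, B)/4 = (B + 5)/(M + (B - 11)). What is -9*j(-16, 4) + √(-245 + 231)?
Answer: -324/23 + I*√14 ≈ -14.087 + 3.7417*I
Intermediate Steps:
j(M, B) = -4*(5 + B)/(-11 + B + M) (j(M, B) = -4*(B + 5)/(M + (B - 11)) = -4*(5 + B)/(M + (-11 + B)) = -4*(5 + B)/(-11 + B + M))
-9*j(-16, 4) + √(-245 + 231) = -36*(-5 - 1*4)/(-11 + 4 - 16) + √(-245 + 231) = -36*(-5 - 4)/(-23) + √(-14) = -36*(-1)*(-9)/23 + I*√14 = -9*36/23 + I*√14 = -324/23 + I*√14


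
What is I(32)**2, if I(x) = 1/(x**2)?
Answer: 1/1048576 ≈ 9.5367e-7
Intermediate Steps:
I(x) = x**(-2)
I(32)**2 = (32**(-2))**2 = (1/1024)**2 = 1/1048576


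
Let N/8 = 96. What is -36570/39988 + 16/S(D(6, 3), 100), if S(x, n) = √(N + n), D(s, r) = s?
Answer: -18285/19994 + 8*√217/217 ≈ -0.37145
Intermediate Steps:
N = 768 (N = 8*96 = 768)
S(x, n) = √(768 + n)
-36570/39988 + 16/S(D(6, 3), 100) = -36570/39988 + 16/(√(768 + 100)) = -36570*1/39988 + 16/(√868) = -18285/19994 + 16/((2*√217)) = -18285/19994 + 16*(√217/434) = -18285/19994 + 8*√217/217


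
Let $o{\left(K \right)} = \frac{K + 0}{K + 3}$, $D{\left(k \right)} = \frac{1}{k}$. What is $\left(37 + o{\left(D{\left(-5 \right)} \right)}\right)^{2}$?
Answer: $\frac{267289}{196} \approx 1363.7$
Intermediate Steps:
$o{\left(K \right)} = \frac{K}{3 + K}$
$\left(37 + o{\left(D{\left(-5 \right)} \right)}\right)^{2} = \left(37 + \frac{1}{\left(-5\right) \left(3 + \frac{1}{-5}\right)}\right)^{2} = \left(37 - \frac{1}{5 \left(3 - \frac{1}{5}\right)}\right)^{2} = \left(37 - \frac{1}{5 \cdot \frac{14}{5}}\right)^{2} = \left(37 - \frac{1}{14}\right)^{2} = \left(\frac{517}{14}\right)^{2} = \frac{267289}{196}$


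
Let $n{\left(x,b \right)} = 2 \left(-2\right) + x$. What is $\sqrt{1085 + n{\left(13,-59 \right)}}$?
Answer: $\sqrt{1094} \approx 33.076$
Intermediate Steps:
$n{\left(x,b \right)} = -4 + x$
$\sqrt{1085 + n{\left(13,-59 \right)}} = \sqrt{1085 + \left(-4 + 13\right)} = \sqrt{1085 + 9} = \sqrt{1094}$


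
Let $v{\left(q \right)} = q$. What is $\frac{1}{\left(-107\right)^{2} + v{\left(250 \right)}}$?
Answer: $\frac{1}{11699} \approx 8.5477 \cdot 10^{-5}$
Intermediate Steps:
$\frac{1}{\left(-107\right)^{2} + v{\left(250 \right)}} = \frac{1}{\left(-107\right)^{2} + 250} = \frac{1}{11449 + 250} = \frac{1}{11699}$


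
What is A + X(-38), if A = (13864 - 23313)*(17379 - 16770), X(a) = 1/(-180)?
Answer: -1035799381/180 ≈ -5.7544e+6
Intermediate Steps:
X(a) = -1/180
A = -5754441 (A = -9449*609 = -5754441)
A + X(-38) = -5754441 - 1/180 = -1035799381/180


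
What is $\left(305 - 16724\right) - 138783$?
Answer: $-155202$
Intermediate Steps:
$\left(305 - 16724\right) - 138783 = -16419 - 138783 = -155202$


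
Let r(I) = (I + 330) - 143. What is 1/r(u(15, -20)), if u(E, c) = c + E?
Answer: 1/182 ≈ 0.0054945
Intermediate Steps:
u(E, c) = E + c
r(I) = 187 + I (r(I) = (330 + I) - 143 = 187 + I)
1/r(u(15, -20)) = 1/(187 + (15 - 20)) = 1/(187 - 5) = 1/182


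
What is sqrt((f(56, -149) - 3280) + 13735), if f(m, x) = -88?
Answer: sqrt(10367) ≈ 101.82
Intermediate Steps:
sqrt((f(56, -149) - 3280) + 13735) = sqrt((-88 - 3280) + 13735) = sqrt(-3368 + 13735) = sqrt(10367)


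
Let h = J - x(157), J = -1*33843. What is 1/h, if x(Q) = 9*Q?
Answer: -1/35256 ≈ -2.8364e-5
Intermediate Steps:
J = -33843
h = -35256 (h = -33843 - 9*157 = -33843 - 1*1413 = -33843 - 1413 = -35256)
1/h = 1/(-35256) = -1/35256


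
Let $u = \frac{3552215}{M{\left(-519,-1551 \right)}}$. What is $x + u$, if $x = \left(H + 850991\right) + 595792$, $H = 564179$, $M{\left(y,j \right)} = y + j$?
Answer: $\frac{831827825}{414} \approx 2.0092 \cdot 10^{6}$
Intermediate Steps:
$M{\left(y,j \right)} = j + y$
$x = 2010962$ ($x = \left(564179 + 850991\right) + 595792 = 1415170 + 595792 = 2010962$)
$u = - \frac{710443}{414}$ ($u = \frac{3552215}{-1551 - 519} = \frac{3552215}{-2070} = 3552215 \left(- \frac{1}{2070}\right) = - \frac{710443}{414} \approx -1716.0$)
$x + u = 2010962 - \frac{710443}{414} = \frac{831827825}{414}$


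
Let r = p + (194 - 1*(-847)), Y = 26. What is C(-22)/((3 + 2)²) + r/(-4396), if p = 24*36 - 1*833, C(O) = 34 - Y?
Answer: 2092/27475 ≈ 0.076142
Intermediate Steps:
C(O) = 8 (C(O) = 34 - 1*26 = 34 - 26 = 8)
p = 31 (p = 864 - 833 = 31)
r = 1072 (r = 31 + (194 - 1*(-847)) = 31 + (194 + 847) = 31 + 1041 = 1072)
C(-22)/((3 + 2)²) + r/(-4396) = 8/((3 + 2)²) + 1072/(-4396) = 8/(5²) + 1072*(-1/4396) = 8/25 - 268/1099 = 2092/27475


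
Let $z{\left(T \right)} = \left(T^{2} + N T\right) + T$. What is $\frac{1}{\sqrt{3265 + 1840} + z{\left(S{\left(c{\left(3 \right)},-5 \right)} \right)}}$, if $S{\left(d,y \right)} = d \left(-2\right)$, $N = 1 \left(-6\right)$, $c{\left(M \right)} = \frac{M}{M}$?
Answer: $- \frac{14}{4909} + \frac{\sqrt{5105}}{4909} \approx 0.011703$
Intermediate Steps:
$c{\left(M \right)} = 1$
$N = -6$
$S{\left(d,y \right)} = - 2 d$
$z{\left(T \right)} = T^{2} - 5 T$ ($z{\left(T \right)} = \left(T^{2} - 6 T\right) + T = T^{2} - 5 T$)
$\frac{1}{\sqrt{3265 + 1840} + z{\left(S{\left(c{\left(3 \right)},-5 \right)} \right)}} = \frac{1}{\sqrt{3265 + 1840} + \left(-2\right) 1 \left(-5 - 2\right)} = \frac{1}{\sqrt{5105} - 2 \left(-5 - 2\right)} = \frac{1}{\sqrt{5105} - -14} = \frac{1}{\sqrt{5105} + 14} = \frac{1}{14 + \sqrt{5105}}$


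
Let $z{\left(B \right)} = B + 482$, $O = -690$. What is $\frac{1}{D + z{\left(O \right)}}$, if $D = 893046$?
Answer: $\frac{1}{892838} \approx 1.12 \cdot 10^{-6}$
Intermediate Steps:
$z{\left(B \right)} = 482 + B$
$\frac{1}{D + z{\left(O \right)}} = \frac{1}{893046 + \left(482 - 690\right)} = \frac{1}{893046 - 208} = \frac{1}{892838}$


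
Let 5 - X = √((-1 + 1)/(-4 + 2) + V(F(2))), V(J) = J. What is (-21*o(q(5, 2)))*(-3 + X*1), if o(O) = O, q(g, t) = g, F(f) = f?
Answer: -210 + 105*√2 ≈ -61.508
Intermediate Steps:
X = 5 - √2 (X = 5 - √((-1 + 1)/(-4 + 2) + 2) = 5 - √(0/(-2) + 2) = 5 - √(0*(-½) + 2) = 5 - √(0 + 2) = 5 - √2 ≈ 3.5858)
(-21*o(q(5, 2)))*(-3 + X*1) = (-21*5)*(-3 + (5 - √2)*1) = -105*(-3 + (5 - √2)) = -105*(2 - √2) = -210 + 105*√2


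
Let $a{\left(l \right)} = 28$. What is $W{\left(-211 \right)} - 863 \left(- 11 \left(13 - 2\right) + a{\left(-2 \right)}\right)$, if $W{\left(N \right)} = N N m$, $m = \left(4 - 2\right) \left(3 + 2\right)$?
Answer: $525469$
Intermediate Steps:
$m = 10$ ($m = 2 \cdot 5 = 10$)
$W{\left(N \right)} = 10 N^{2}$ ($W{\left(N \right)} = N N 10 = N^{2} \cdot 10 = 10 N^{2}$)
$W{\left(-211 \right)} - 863 \left(- 11 \left(13 - 2\right) + a{\left(-2 \right)}\right) = 10 \left(-211\right)^{2} - 863 \left(- 11 \left(13 - 2\right) + 28\right) = 10 \cdot 44521 - 863 \left(\left(-11\right) 11 + 28\right) = 445210 - 863 \left(-121 + 28\right) = 445210 - -80259 = 445210 + 80259 = 525469$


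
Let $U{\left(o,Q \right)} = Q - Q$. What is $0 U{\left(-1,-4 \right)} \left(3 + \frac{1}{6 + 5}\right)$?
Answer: $0$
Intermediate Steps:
$U{\left(o,Q \right)} = 0$
$0 U{\left(-1,-4 \right)} \left(3 + \frac{1}{6 + 5}\right) = 0 \cdot 0 \left(3 + \frac{1}{6 + 5}\right) = 0 \left(3 + \frac{1}{11}\right) = 0 \cdot \frac{34}{11} = 0$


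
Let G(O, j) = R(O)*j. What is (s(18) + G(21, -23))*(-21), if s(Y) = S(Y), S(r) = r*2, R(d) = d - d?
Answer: -756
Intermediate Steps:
R(d) = 0
S(r) = 2*r
s(Y) = 2*Y
G(O, j) = 0 (G(O, j) = 0*j = 0)
(s(18) + G(21, -23))*(-21) = (2*18 + 0)*(-21) = (36 + 0)*(-21) = 36*(-21) = -756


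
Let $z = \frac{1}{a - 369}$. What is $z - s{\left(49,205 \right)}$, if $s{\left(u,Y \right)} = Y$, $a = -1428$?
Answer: $- \frac{368386}{1797} \approx -205.0$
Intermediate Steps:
$z = - \frac{1}{1797}$ ($z = \frac{1}{-1428 - 369} = \frac{1}{-1797} = - \frac{1}{1797} \approx -0.00055648$)
$z - s{\left(49,205 \right)} = - \frac{1}{1797} - 205 = - \frac{368386}{1797}$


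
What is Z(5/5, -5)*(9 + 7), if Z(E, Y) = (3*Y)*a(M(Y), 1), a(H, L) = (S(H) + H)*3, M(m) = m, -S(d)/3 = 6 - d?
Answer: 27360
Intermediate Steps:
S(d) = -18 + 3*d (S(d) = -3*(6 - d) = -18 + 3*d)
a(H, L) = -54 + 12*H (a(H, L) = ((-18 + 3*H) + H)*3 = (-18 + 4*H)*3 = -54 + 12*H)
Z(E, Y) = 3*Y*(-54 + 12*Y) (Z(E, Y) = (3*Y)*(-54 + 12*Y) = 3*Y*(-54 + 12*Y))
Z(5/5, -5)*(9 + 7) = (18*(-5)*(-9 + 2*(-5)))*(9 + 7) = (18*(-5)*(-9 - 10))*16 = (18*(-5)*(-19))*16 = 1710*16 = 27360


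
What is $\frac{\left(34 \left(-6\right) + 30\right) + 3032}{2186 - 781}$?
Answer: $\frac{2858}{1405} \approx 2.0342$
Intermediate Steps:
$\frac{\left(34 \left(-6\right) + 30\right) + 3032}{2186 - 781} = \frac{\left(-204 + 30\right) + 3032}{1405} = \left(-174 + 3032\right) \frac{1}{1405} = 2858 \cdot \frac{1}{1405} = \frac{2858}{1405}$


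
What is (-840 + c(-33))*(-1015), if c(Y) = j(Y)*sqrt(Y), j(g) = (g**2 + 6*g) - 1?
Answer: 852600 - 903350*I*sqrt(33) ≈ 8.526e+5 - 5.1894e+6*I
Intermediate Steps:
j(g) = -1 + g**2 + 6*g
c(Y) = sqrt(Y)*(-1 + Y**2 + 6*Y) (c(Y) = (-1 + Y**2 + 6*Y)*sqrt(Y) = sqrt(Y)*(-1 + Y**2 + 6*Y))
(-840 + c(-33))*(-1015) = (-840 + sqrt(-33)*(-1 + (-33)**2 + 6*(-33)))*(-1015) = (-840 + (I*sqrt(33))*(-1 + 1089 - 198))*(-1015) = (-840 + (I*sqrt(33))*890)*(-1015) = (-840 + 890*I*sqrt(33))*(-1015) = 852600 - 903350*I*sqrt(33)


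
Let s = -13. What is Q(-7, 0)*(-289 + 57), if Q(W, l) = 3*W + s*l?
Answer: 4872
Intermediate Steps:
Q(W, l) = -13*l + 3*W (Q(W, l) = 3*W - 13*l = -13*l + 3*W)
Q(-7, 0)*(-289 + 57) = (-13*0 + 3*(-7))*(-289 + 57) = (0 - 21)*(-232) = -21*(-232) = 4872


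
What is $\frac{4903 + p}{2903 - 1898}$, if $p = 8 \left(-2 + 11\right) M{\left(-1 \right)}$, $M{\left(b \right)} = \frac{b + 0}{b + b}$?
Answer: $\frac{4939}{1005} \approx 4.9144$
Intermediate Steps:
$M{\left(b \right)} = \frac{1}{2}$ ($M{\left(b \right)} = \frac{b}{2 b} = b \frac{1}{2 b} = \frac{1}{2}$)
$p = 36$ ($p = 8 \left(-2 + 11\right) \frac{1}{2} = 8 \cdot 9 \cdot \frac{1}{2} = 72 \cdot \frac{1}{2} = 36$)
$\frac{4903 + p}{2903 - 1898} = \frac{4903 + 36}{2903 - 1898} = \frac{4939}{1005}$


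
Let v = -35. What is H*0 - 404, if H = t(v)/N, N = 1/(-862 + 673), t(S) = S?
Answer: -404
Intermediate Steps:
N = -1/189 (N = 1/(-189) = -1/189 ≈ -0.0052910)
H = 6615 (H = -35/(-1/189) = -35*(-189) = 6615)
H*0 - 404 = 6615*0 - 404 = 0 - 404 = -404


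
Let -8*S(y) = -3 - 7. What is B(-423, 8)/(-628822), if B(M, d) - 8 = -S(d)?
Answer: -27/2515288 ≈ -1.0734e-5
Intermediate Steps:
S(y) = 5/4 (S(y) = -(-3 - 7)/8 = -1/8*(-10) = 5/4)
B(M, d) = 27/4 (B(M, d) = 8 - 1*5/4 = 8 - 5/4 = 27/4)
B(-423, 8)/(-628822) = (27/4)/(-628822) = (27/4)*(-1/628822) = -27/2515288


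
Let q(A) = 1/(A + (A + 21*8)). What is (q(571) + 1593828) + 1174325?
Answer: 3626280431/1310 ≈ 2.7682e+6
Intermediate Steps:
q(A) = 1/(168 + 2*A) (q(A) = 1/(A + (A + 168)) = 1/(A + (168 + A)) = 1/(168 + 2*A))
(q(571) + 1593828) + 1174325 = (1/(2*(84 + 571)) + 1593828) + 1174325 = ((1/2)/655 + 1593828) + 1174325 = ((1/2)*(1/655) + 1593828) + 1174325 = (1/1310 + 1593828) + 1174325 = 2087914681/1310 + 1174325 = 3626280431/1310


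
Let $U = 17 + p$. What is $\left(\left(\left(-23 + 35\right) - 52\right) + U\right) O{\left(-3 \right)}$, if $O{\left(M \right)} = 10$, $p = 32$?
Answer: $90$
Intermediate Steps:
$U = 49$ ($U = 17 + 32 = 49$)
$\left(\left(\left(-23 + 35\right) - 52\right) + U\right) O{\left(-3 \right)} = \left(\left(\left(-23 + 35\right) - 52\right) + 49\right) 10 = \left(\left(12 - 52\right) + 49\right) 10 = \left(-40 + 49\right) 10 = 9 \cdot 10 = 90$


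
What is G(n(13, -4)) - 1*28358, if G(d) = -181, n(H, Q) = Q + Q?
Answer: -28539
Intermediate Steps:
n(H, Q) = 2*Q
G(n(13, -4)) - 1*28358 = -181 - 1*28358 = -181 - 28358 = -28539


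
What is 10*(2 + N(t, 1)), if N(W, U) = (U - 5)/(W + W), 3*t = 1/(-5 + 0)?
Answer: 320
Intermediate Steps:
t = -1/15 (t = 1/(3*(-5 + 0)) = (1/3)/(-5) = (1/3)*(-1/5) = -1/15 ≈ -0.066667)
N(W, U) = (-5 + U)/(2*W) (N(W, U) = (-5 + U)/((2*W)) = (-5 + U)*(1/(2*W)) = (-5 + U)/(2*W))
10*(2 + N(t, 1)) = 10*(2 + (-5 + 1)/(2*(-1/15))) = 10*(2 + (1/2)*(-15)*(-4)) = 10*(2 + 30) = 10*32 = 320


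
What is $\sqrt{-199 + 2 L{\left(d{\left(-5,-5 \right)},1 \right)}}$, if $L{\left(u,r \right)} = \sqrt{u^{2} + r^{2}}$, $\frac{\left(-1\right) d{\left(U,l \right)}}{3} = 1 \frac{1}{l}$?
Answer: $\frac{\sqrt{-4975 + 10 \sqrt{34}}}{5} \approx 14.024 i$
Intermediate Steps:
$d{\left(U,l \right)} = - \frac{3}{l}$ ($d{\left(U,l \right)} = - 3 \cdot 1 \frac{1}{l} = - \frac{3}{l}$)
$L{\left(u,r \right)} = \sqrt{r^{2} + u^{2}}$
$\sqrt{-199 + 2 L{\left(d{\left(-5,-5 \right)},1 \right)}} = \sqrt{-199 + 2 \sqrt{1^{2} + \left(- \frac{3}{-5}\right)^{2}}} = \sqrt{-199 + 2 \sqrt{1 + \left(\left(-3\right) \left(- \frac{1}{5}\right)\right)^{2}}} = \sqrt{-199 + 2 \sqrt{1 + \left(\frac{3}{5}\right)^{2}}} = \sqrt{-199 + 2 \sqrt{1 + \frac{9}{25}}} = \sqrt{-199 + 2 \sqrt{\frac{34}{25}}} = \sqrt{-199 + 2 \frac{\sqrt{34}}{5}} = \sqrt{-199 + \frac{2 \sqrt{34}}{5}}$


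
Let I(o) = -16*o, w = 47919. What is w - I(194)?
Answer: 51023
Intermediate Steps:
w - I(194) = 47919 - (-16)*194 = 47919 - 1*(-3104) = 47919 + 3104 = 51023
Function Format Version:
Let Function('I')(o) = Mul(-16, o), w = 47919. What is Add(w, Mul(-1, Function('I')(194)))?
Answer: 51023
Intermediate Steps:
Add(w, Mul(-1, Function('I')(194))) = Add(47919, Mul(-1, Mul(-16, 194))) = Add(47919, Mul(-1, -3104)) = Add(47919, 3104) = 51023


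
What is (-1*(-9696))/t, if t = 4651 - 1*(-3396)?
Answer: 9696/8047 ≈ 1.2049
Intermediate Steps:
t = 8047 (t = 4651 + 3396 = 8047)
(-1*(-9696))/t = -1*(-9696)/8047 = 9696*(1/8047) = 9696/8047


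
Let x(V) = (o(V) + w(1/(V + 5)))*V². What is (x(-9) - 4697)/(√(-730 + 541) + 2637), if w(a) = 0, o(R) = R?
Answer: -794909/386331 + 2713*I*√21/1158993 ≈ -2.0576 + 0.010727*I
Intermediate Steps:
x(V) = V³ (x(V) = (V + 0)*V² = V*V² = V³)
(x(-9) - 4697)/(√(-730 + 541) + 2637) = ((-9)³ - 4697)/(√(-730 + 541) + 2637) = (-729 - 4697)/(√(-189) + 2637) = -5426/(3*I*√21 + 2637) = -5426/(2637 + 3*I*√21)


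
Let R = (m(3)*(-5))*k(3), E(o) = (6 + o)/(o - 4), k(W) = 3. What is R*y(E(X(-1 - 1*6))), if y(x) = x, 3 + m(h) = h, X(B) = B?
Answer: 0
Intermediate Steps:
E(o) = (6 + o)/(-4 + o)
m(h) = -3 + h
R = 0 (R = ((-3 + 3)*(-5))*3 = (0*(-5))*3 = 0*3 = 0)
R*y(E(X(-1 - 1*6))) = 0*((6 + (-1 - 1*6))/(-4 + (-1 - 1*6))) = 0*((6 + (-1 - 6))/(-4 + (-1 - 6))) = 0*((6 - 7)/(-4 - 7)) = 0*(-1/(-11)) = 0*(-1/11*(-1)) = 0*(1/11) = 0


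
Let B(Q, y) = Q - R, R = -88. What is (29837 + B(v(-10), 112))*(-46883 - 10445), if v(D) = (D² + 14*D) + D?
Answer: -1712674000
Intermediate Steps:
v(D) = D² + 15*D
B(Q, y) = 88 + Q (B(Q, y) = Q - 1*(-88) = Q + 88 = 88 + Q)
(29837 + B(v(-10), 112))*(-46883 - 10445) = (29837 + (88 - 10*(15 - 10)))*(-46883 - 10445) = (29837 + (88 - 10*5))*(-57328) = (29837 + (88 - 50))*(-57328) = (29837 + 38)*(-57328) = 29875*(-57328) = -1712674000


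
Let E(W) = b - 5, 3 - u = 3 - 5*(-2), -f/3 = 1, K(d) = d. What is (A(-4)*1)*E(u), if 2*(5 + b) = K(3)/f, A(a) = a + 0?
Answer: 42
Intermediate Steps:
f = -3 (f = -3*1 = -3)
A(a) = a
b = -11/2 (b = -5 + (3/(-3))/2 = -5 + (3*(-1/3))/2 = -5 + (1/2)*(-1) = -5 - 1/2 = -11/2 ≈ -5.5000)
u = -10 (u = 3 - (3 - 5*(-2)) = 3 - (3 + 10) = 3 - 1*13 = 3 - 13 = -10)
E(W) = -21/2 (E(W) = -11/2 - 5 = -21/2)
(A(-4)*1)*E(u) = -4*1*(-21/2) = -4*(-21/2) = 42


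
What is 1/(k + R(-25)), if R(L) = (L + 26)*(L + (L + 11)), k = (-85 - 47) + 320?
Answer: 1/149 ≈ 0.0067114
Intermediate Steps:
k = 188 (k = -132 + 320 = 188)
R(L) = (11 + 2*L)*(26 + L) (R(L) = (26 + L)*(L + (11 + L)) = (26 + L)*(11 + 2*L) = (11 + 2*L)*(26 + L))
1/(k + R(-25)) = 1/(188 + (286 + 2*(-25)² + 63*(-25))) = 1/(188 + (286 + 2*625 - 1575)) = 1/(188 + (286 + 1250 - 1575)) = 1/(188 - 39) = 1/149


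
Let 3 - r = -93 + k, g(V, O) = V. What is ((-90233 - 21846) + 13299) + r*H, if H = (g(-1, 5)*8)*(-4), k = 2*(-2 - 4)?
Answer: -95324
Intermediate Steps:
k = -12 (k = 2*(-6) = -12)
r = 108 (r = 3 - (-93 - 12) = 3 - 1*(-105) = 3 + 105 = 108)
H = 32 (H = -1*8*(-4) = -8*(-4) = 32)
((-90233 - 21846) + 13299) + r*H = ((-90233 - 21846) + 13299) + 108*32 = (-112079 + 13299) + 3456 = -98780 + 3456 = -95324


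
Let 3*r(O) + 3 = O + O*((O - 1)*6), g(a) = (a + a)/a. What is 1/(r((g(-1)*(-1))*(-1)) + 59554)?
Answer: 3/178673 ≈ 1.6790e-5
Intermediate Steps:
g(a) = 2 (g(a) = (2*a)/a = 2)
r(O) = -1 + O/3 + O*(-6 + 6*O)/3 (r(O) = -1 + (O + O*((O - 1)*6))/3 = -1 + (O + O*((-1 + O)*6))/3 = -1 + (O + O*(-6 + 6*O))/3 = -1 + (O/3 + O*(-6 + 6*O)/3) = -1 + O/3 + O*(-6 + 6*O)/3)
1/(r((g(-1)*(-1))*(-1)) + 59554) = 1/((-1 + 2*((2*(-1))*(-1))**2 - 5*2*(-1)*(-1)/3) + 59554) = 1/((-1 + 2*(-2*(-1))**2 - (-10)*(-1)/3) + 59554) = 1/((-1 + 2*2**2 - 5/3*2) + 59554) = 1/((-1 + 2*4 - 10/3) + 59554) = 1/((-1 + 8 - 10/3) + 59554) = 1/(11/3 + 59554) = 1/(178673/3) = 3/178673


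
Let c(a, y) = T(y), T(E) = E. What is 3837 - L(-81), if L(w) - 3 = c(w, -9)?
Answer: 3843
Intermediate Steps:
c(a, y) = y
L(w) = -6 (L(w) = 3 - 9 = -6)
3837 - L(-81) = 3837 - 1*(-6) = 3837 + 6 = 3843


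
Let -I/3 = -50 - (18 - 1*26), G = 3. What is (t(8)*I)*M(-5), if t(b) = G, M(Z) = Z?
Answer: -1890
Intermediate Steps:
t(b) = 3
I = 126 (I = -3*(-50 - (18 - 1*26)) = -3*(-50 - (18 - 26)) = -3*(-50 - 1*(-8)) = -3*(-50 + 8) = -3*(-42) = 126)
(t(8)*I)*M(-5) = (3*126)*(-5) = 378*(-5) = -1890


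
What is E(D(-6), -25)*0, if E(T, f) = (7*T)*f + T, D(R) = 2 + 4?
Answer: 0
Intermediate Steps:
D(R) = 6
E(T, f) = T + 7*T*f (E(T, f) = 7*T*f + T = T + 7*T*f)
E(D(-6), -25)*0 = (6*(1 + 7*(-25)))*0 = (6*(1 - 175))*0 = (6*(-174))*0 = -1044*0 = 0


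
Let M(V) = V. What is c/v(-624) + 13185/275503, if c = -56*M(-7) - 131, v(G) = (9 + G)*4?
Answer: -13157061/225912460 ≈ -0.058240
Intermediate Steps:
v(G) = 36 + 4*G
c = 261 (c = -56*(-7) - 131 = 392 - 131 = 261)
c/v(-624) + 13185/275503 = 261/(36 + 4*(-624)) + 13185/275503 = 261/(36 - 2496) + 13185*(1/275503) = 261/(-2460) + 13185/275503 = 261*(-1/2460) + 13185/275503 = -87/820 + 13185/275503 = -13157061/225912460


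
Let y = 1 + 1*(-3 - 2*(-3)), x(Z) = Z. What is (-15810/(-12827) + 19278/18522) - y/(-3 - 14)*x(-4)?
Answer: 14234371/10684891 ≈ 1.3322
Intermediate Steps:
y = 4 (y = 1 + 1*(-3 + 6) = 1 + 1*3 = 1 + 3 = 4)
(-15810/(-12827) + 19278/18522) - y/(-3 - 14)*x(-4) = (-15810/(-12827) + 19278/18522) - 4/(-3 - 14)*(-4) = (-15810*(-1/12827) + 19278*(1/18522)) - 4/(-17)*(-4) = (15810/12827 + 51/49) - (-1/17*4)*(-4) = 1428867/628523 - (-4)*(-4)/17 = 1428867/628523 - 1*16/17 = 1428867/628523 - 16/17 = 14234371/10684891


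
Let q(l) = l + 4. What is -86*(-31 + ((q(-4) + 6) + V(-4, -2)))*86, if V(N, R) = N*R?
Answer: 125732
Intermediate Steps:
q(l) = 4 + l
-86*(-31 + ((q(-4) + 6) + V(-4, -2)))*86 = -86*(-31 + (((4 - 4) + 6) - 4*(-2)))*86 = -86*(-31 + ((0 + 6) + 8))*86 = -86*(-31 + (6 + 8))*86 = -86*(-31 + 14)*86 = -86*(-17)*86 = 1462*86 = 125732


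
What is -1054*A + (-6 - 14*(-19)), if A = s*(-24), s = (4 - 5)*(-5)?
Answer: 126740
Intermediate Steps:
s = 5 (s = -1*(-5) = 5)
A = -120 (A = 5*(-24) = -120)
-1054*A + (-6 - 14*(-19)) = -1054*(-120) + (-6 - 14*(-19)) = 126480 + (-6 + 266) = 126480 + 260 = 126740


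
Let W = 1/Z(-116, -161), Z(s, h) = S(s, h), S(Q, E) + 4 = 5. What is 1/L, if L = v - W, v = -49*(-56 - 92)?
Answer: 1/7251 ≈ 0.00013791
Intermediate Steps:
S(Q, E) = 1 (S(Q, E) = -4 + 5 = 1)
Z(s, h) = 1
W = 1 (W = 1/1 = 1)
v = 7252 (v = -49*(-148) = 7252)
L = 7251 (L = 7252 - 1*1 = 7252 - 1 = 7251)
1/L = 1/7251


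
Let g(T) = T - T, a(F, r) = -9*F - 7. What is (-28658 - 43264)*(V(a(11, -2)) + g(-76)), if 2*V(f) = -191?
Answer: 6868551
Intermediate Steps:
a(F, r) = -7 - 9*F
V(f) = -191/2 (V(f) = (½)*(-191) = -191/2)
g(T) = 0
(-28658 - 43264)*(V(a(11, -2)) + g(-76)) = (-28658 - 43264)*(-191/2 + 0) = -71922*(-191/2) = 6868551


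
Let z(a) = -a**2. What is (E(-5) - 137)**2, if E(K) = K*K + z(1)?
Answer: 12769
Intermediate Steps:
E(K) = -1 + K**2 (E(K) = K*K - 1*1**2 = K**2 - 1*1 = K**2 - 1 = -1 + K**2)
(E(-5) - 137)**2 = ((-1 + (-5)**2) - 137)**2 = ((-1 + 25) - 137)**2 = (24 - 137)**2 = (-113)**2 = 12769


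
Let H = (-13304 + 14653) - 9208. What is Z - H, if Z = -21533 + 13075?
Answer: -599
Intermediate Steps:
Z = -8458
H = -7859 (H = 1349 - 9208 = -7859)
Z - H = -8458 - 1*(-7859) = -8458 + 7859 = -599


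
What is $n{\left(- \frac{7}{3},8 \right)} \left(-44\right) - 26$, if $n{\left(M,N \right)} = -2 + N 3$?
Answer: $-994$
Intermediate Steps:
$n{\left(M,N \right)} = -2 + 3 N$
$n{\left(- \frac{7}{3},8 \right)} \left(-44\right) - 26 = \left(-2 + 3 \cdot 8\right) \left(-44\right) - 26 = \left(-2 + 24\right) \left(-44\right) - 26 = 22 \left(-44\right) - 26 = -968 - 26 = -994$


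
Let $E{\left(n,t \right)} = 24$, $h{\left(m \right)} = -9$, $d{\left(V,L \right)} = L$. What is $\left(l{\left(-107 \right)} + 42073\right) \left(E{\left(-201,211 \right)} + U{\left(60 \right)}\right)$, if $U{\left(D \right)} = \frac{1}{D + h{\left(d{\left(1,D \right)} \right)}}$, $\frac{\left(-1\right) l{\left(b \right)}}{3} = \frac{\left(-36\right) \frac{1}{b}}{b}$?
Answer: $\frac{590075009125}{583899} \approx 1.0106 \cdot 10^{6}$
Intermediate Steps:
$l{\left(b \right)} = \frac{108}{b^{2}}$ ($l{\left(b \right)} = - 3 \frac{\left(-36\right) \frac{1}{b}}{b} = - 3 \left(- \frac{36}{b^{2}}\right) = \frac{108}{b^{2}}$)
$U{\left(D \right)} = \frac{1}{-9 + D}$ ($U{\left(D \right)} = \frac{1}{D - 9} = \frac{1}{-9 + D}$)
$\left(l{\left(-107 \right)} + 42073\right) \left(E{\left(-201,211 \right)} + U{\left(60 \right)}\right) = \left(\frac{108}{11449} + 42073\right) \left(24 + \frac{1}{-9 + 60}\right) = \left(108 \cdot \frac{1}{11449} + 42073\right) \left(24 + \frac{1}{51}\right) = \left(\frac{108}{11449} + 42073\right) \left(24 + \frac{1}{51}\right) = \frac{481693885}{11449} \cdot \frac{1225}{51} = \frac{590075009125}{583899}$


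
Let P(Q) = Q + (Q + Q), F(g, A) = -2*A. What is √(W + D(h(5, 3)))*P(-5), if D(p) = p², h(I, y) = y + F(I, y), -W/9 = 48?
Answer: -45*I*√47 ≈ -308.5*I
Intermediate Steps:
W = -432 (W = -9*48 = -432)
P(Q) = 3*Q (P(Q) = Q + 2*Q = 3*Q)
h(I, y) = -y (h(I, y) = y - 2*y = -y)
√(W + D(h(5, 3)))*P(-5) = √(-432 + (-1*3)²)*(3*(-5)) = √(-432 + (-3)²)*(-15) = √(-432 + 9)*(-15) = √(-423)*(-15) = (3*I*√47)*(-15) = -45*I*√47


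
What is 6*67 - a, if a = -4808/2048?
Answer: 103513/256 ≈ 404.35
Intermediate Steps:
a = -601/256 (a = -4808*1/2048 = -601/256 ≈ -2.3477)
6*67 - a = 6*67 - 1*(-601/256) = 402 + 601/256 = 103513/256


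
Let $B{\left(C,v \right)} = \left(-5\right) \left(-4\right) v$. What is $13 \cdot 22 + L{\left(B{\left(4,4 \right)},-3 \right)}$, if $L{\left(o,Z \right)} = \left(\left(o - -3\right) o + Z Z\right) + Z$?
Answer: $6932$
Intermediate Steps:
$B{\left(C,v \right)} = 20 v$
$L{\left(o,Z \right)} = Z + Z^{2} + o \left(3 + o\right)$ ($L{\left(o,Z \right)} = \left(\left(o + 3\right) o + Z^{2}\right) + Z = \left(\left(3 + o\right) o + Z^{2}\right) + Z = \left(o \left(3 + o\right) + Z^{2}\right) + Z = \left(Z^{2} + o \left(3 + o\right)\right) + Z = Z + Z^{2} + o \left(3 + o\right)$)
$13 \cdot 22 + L{\left(B{\left(4,4 \right)},-3 \right)} = 13 \cdot 22 + \left(-3 + \left(-3\right)^{2} + \left(20 \cdot 4\right)^{2} + 3 \cdot 20 \cdot 4\right) = 286 + \left(-3 + 9 + 80^{2} + 3 \cdot 80\right) = 286 + \left(-3 + 9 + 6400 + 240\right) = 286 + 6646 = 6932$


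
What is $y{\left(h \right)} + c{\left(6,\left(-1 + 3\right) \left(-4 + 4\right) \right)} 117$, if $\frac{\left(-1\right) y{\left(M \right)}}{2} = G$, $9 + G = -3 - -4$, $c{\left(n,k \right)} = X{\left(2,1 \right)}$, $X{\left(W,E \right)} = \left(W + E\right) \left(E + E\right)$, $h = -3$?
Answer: $718$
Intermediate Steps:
$X{\left(W,E \right)} = 2 E \left(E + W\right)$ ($X{\left(W,E \right)} = \left(E + W\right) 2 E = 2 E \left(E + W\right)$)
$c{\left(n,k \right)} = 6$ ($c{\left(n,k \right)} = 2 \cdot 1 \left(1 + 2\right) = 2 \cdot 1 \cdot 3 = 6$)
$G = -8$ ($G = -9 - -1 = -9 + \left(-3 + 4\right) = -9 + 1 = -8$)
$y{\left(M \right)} = 16$ ($y{\left(M \right)} = \left(-2\right) \left(-8\right) = 16$)
$y{\left(h \right)} + c{\left(6,\left(-1 + 3\right) \left(-4 + 4\right) \right)} 117 = 16 + 6 \cdot 117 = 16 + 702 = 718$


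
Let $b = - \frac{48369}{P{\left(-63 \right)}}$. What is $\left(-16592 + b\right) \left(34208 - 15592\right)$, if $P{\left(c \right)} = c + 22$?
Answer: $- \frac{11763506248}{41} \approx -2.8691 \cdot 10^{8}$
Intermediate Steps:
$P{\left(c \right)} = 22 + c$
$b = \frac{48369}{41}$ ($b = - \frac{48369}{22 - 63} = - \frac{48369}{-41} = \left(-48369\right) \left(- \frac{1}{41}\right) = \frac{48369}{41} \approx 1179.7$)
$\left(-16592 + b\right) \left(34208 - 15592\right) = \left(-16592 + \frac{48369}{41}\right) \left(34208 - 15592\right) = \left(- \frac{631903}{41}\right) 18616 = - \frac{11763506248}{41}$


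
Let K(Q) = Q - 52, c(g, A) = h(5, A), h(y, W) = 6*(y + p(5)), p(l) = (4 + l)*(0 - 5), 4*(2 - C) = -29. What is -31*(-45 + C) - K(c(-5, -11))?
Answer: 5601/4 ≈ 1400.3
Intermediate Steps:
C = 37/4 (C = 2 - ¼*(-29) = 2 + 29/4 = 37/4 ≈ 9.2500)
p(l) = -20 - 5*l (p(l) = (4 + l)*(-5) = -20 - 5*l)
h(y, W) = -270 + 6*y (h(y, W) = 6*(y + (-20 - 5*5)) = 6*(y + (-20 - 25)) = 6*(y - 45) = 6*(-45 + y) = -270 + 6*y)
c(g, A) = -240 (c(g, A) = -270 + 6*5 = -270 + 30 = -240)
K(Q) = -52 + Q
-31*(-45 + C) - K(c(-5, -11)) = -31*(-45 + 37/4) - (-52 - 240) = -31*(-143/4) - 1*(-292) = 4433/4 + 292 = 5601/4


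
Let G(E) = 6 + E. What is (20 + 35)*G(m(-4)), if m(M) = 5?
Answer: 605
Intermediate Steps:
(20 + 35)*G(m(-4)) = (20 + 35)*(6 + 5) = 55*11 = 605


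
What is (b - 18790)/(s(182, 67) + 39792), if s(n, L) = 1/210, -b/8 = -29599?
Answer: 45780420/8356321 ≈ 5.4785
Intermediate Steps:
b = 236792 (b = -8*(-29599) = 236792)
s(n, L) = 1/210
(b - 18790)/(s(182, 67) + 39792) = (236792 - 18790)/(1/210 + 39792) = 218002/(8356321/210) = 218002*(210/8356321) = 45780420/8356321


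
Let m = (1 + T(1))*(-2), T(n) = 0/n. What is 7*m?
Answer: -14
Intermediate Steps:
T(n) = 0
m = -2 (m = (1 + 0)*(-2) = 1*(-2) = -2)
7*m = 7*(-2) = -14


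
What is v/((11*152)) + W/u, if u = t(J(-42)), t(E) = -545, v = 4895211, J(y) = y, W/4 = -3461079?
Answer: 25815586347/911240 ≈ 28330.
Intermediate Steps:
W = -13844316 (W = 4*(-3461079) = -13844316)
u = -545
v/((11*152)) + W/u = 4895211/((11*152)) - 13844316/(-545) = 4895211/1672 - 13844316*(-1/545) = 4895211*(1/1672) + 13844316/545 = 4895211/1672 + 13844316/545 = 25815586347/911240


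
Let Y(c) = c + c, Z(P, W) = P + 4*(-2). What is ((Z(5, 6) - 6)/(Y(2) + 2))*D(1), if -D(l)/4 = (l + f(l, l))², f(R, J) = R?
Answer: 24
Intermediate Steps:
Z(P, W) = -8 + P (Z(P, W) = P - 8 = -8 + P)
Y(c) = 2*c
D(l) = -16*l² (D(l) = -4*(l + l)² = -4*4*l² = -16*l²)
((Z(5, 6) - 6)/(Y(2) + 2))*D(1) = (((-8 + 5) - 6)/(2*2 + 2))*(-16*1²) = ((-3 - 6)/(4 + 2))*(-16*1) = -9/6*(-16) = -9*⅙*(-16) = -3/2*(-16) = 24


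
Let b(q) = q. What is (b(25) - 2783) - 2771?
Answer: -5529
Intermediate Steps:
(b(25) - 2783) - 2771 = (25 - 2783) - 2771 = -2758 - 2771 = -5529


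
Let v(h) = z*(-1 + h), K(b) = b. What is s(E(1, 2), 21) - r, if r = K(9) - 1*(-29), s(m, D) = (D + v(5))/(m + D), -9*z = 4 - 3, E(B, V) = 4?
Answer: -1673/45 ≈ -37.178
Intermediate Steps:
z = -⅑ (z = -(4 - 3)/9 = -⅑*1 = -⅑ ≈ -0.11111)
v(h) = ⅑ - h/9 (v(h) = -(-1 + h)/9 = ⅑ - h/9)
s(m, D) = (-4/9 + D)/(D + m) (s(m, D) = (D + (⅑ - ⅑*5))/(m + D) = (D + (⅑ - 5/9))/(D + m) = (D - 4/9)/(D + m) = (-4/9 + D)/(D + m))
r = 38 (r = 9 - 1*(-29) = 9 + 29 = 38)
s(E(1, 2), 21) - r = (-4/9 + 21)/(21 + 4) - 1*38 = (185/9)/25 - 38 = (1/25)*(185/9) - 38 = 37/45 - 38 = -1673/45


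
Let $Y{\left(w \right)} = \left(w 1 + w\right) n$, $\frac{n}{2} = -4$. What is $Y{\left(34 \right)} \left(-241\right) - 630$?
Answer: $130474$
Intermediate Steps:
$n = -8$ ($n = 2 \left(-4\right) = -8$)
$Y{\left(w \right)} = - 16 w$ ($Y{\left(w \right)} = \left(w 1 + w\right) \left(-8\right) = \left(w + w\right) \left(-8\right) = 2 w \left(-8\right) = - 16 w$)
$Y{\left(34 \right)} \left(-241\right) - 630 = \left(-16\right) 34 \left(-241\right) - 630 = \left(-544\right) \left(-241\right) - 630 = 131104 - 630 = 130474$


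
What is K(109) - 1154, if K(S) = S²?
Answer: 10727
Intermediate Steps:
K(109) - 1154 = 109² - 1154 = 11881 - 1154 = 10727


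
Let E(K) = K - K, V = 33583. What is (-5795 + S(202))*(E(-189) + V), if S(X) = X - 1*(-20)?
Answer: -187158059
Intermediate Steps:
E(K) = 0
S(X) = 20 + X (S(X) = X + 20 = 20 + X)
(-5795 + S(202))*(E(-189) + V) = (-5795 + (20 + 202))*(0 + 33583) = (-5795 + 222)*33583 = -5573*33583 = -187158059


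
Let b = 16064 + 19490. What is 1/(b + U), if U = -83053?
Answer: -1/47499 ≈ -2.1053e-5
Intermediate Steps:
b = 35554
1/(b + U) = 1/(35554 - 83053) = 1/(-47499) = -1/47499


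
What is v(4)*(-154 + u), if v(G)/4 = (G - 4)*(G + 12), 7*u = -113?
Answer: 0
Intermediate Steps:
u = -113/7 (u = (⅐)*(-113) = -113/7 ≈ -16.143)
v(G) = 4*(-4 + G)*(12 + G) (v(G) = 4*((G - 4)*(G + 12)) = 4*((-4 + G)*(12 + G)) = 4*(-4 + G)*(12 + G))
v(4)*(-154 + u) = (-192 + 4*4² + 32*4)*(-154 - 113/7) = (-192 + 4*16 + 128)*(-1191/7) = (-192 + 64 + 128)*(-1191/7) = 0*(-1191/7) = 0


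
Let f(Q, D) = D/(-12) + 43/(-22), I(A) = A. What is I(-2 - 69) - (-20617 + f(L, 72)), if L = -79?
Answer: 452187/22 ≈ 20554.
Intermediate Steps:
f(Q, D) = -43/22 - D/12 (f(Q, D) = D*(-1/12) + 43*(-1/22) = -D/12 - 43/22 = -43/22 - D/12)
I(-2 - 69) - (-20617 + f(L, 72)) = (-2 - 69) - (-20617 + (-43/22 - 1/12*72)) = -71 - (-20617 + (-43/22 - 6)) = -71 - (-20617 - 175/22) = -71 - 1*(-453749/22) = -71 + 453749/22 = 452187/22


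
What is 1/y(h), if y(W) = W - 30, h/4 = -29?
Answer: -1/146 ≈ -0.0068493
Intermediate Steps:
h = -116 (h = 4*(-29) = -116)
y(W) = -30 + W
1/y(h) = 1/(-30 - 116) = 1/(-146) = -1/146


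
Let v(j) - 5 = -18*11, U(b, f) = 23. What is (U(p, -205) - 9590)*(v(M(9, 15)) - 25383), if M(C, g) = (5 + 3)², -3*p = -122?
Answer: 244685592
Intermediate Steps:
p = 122/3 (p = -⅓*(-122) = 122/3 ≈ 40.667)
M(C, g) = 64 (M(C, g) = 8² = 64)
v(j) = -193 (v(j) = 5 - 18*11 = 5 - 198 = -193)
(U(p, -205) - 9590)*(v(M(9, 15)) - 25383) = (23 - 9590)*(-193 - 25383) = -9567*(-25576) = 244685592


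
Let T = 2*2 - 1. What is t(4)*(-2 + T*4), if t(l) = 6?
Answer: 60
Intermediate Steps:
T = 3 (T = 4 - 1 = 3)
t(4)*(-2 + T*4) = 6*(-2 + 3*4) = 6*(-2 + 12) = 6*10 = 60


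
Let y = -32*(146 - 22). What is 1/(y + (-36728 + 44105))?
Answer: 1/3409 ≈ 0.00029334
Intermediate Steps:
y = -3968 (y = -32*124 = -3968)
1/(y + (-36728 + 44105)) = 1/(-3968 + (-36728 + 44105)) = 1/(-3968 + 7377) = 1/3409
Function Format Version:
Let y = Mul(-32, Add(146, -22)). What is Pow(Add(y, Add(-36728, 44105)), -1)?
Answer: Rational(1, 3409) ≈ 0.00029334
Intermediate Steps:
y = -3968 (y = Mul(-32, 124) = -3968)
Pow(Add(y, Add(-36728, 44105)), -1) = Pow(Add(-3968, Add(-36728, 44105)), -1) = Pow(Add(-3968, 7377), -1) = Pow(3409, -1) = Rational(1, 3409)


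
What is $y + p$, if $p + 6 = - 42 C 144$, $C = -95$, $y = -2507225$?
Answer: $-1932671$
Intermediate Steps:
$p = 574554$ ($p = -6 + \left(-42\right) \left(-95\right) 144 = -6 + 3990 \cdot 144 = -6 + 574560 = 574554$)
$y + p = -2507225 + 574554 = -1932671$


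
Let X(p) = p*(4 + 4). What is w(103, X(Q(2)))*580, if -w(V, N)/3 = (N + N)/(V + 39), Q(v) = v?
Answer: -27840/71 ≈ -392.11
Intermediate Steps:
X(p) = 8*p (X(p) = p*8 = 8*p)
w(V, N) = -6*N/(39 + V) (w(V, N) = -3*(N + N)/(V + 39) = -3*2*N/(39 + V) = -6*N/(39 + V))
w(103, X(Q(2)))*580 = -6*8*2/(39 + 103)*580 = -6*16/142*580 = -6*16*1/142*580 = -48/71*580 = -27840/71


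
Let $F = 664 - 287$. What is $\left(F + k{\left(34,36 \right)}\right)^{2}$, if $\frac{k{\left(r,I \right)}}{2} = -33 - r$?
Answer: $59049$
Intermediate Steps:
$F = 377$
$k{\left(r,I \right)} = -66 - 2 r$ ($k{\left(r,I \right)} = 2 \left(-33 - r\right) = -66 - 2 r$)
$\left(F + k{\left(34,36 \right)}\right)^{2} = \left(377 - 134\right)^{2} = 243^{2} = 59049$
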